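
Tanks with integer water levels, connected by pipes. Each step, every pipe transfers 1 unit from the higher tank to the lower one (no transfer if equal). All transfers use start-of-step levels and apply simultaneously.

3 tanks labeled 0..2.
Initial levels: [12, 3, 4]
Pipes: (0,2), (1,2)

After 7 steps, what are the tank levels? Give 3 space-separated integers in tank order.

Answer: 7 7 5

Derivation:
Step 1: flows [0->2,2->1] -> levels [11 4 4]
Step 2: flows [0->2,1=2] -> levels [10 4 5]
Step 3: flows [0->2,2->1] -> levels [9 5 5]
Step 4: flows [0->2,1=2] -> levels [8 5 6]
Step 5: flows [0->2,2->1] -> levels [7 6 6]
Step 6: flows [0->2,1=2] -> levels [6 6 7]
Step 7: flows [2->0,2->1] -> levels [7 7 5]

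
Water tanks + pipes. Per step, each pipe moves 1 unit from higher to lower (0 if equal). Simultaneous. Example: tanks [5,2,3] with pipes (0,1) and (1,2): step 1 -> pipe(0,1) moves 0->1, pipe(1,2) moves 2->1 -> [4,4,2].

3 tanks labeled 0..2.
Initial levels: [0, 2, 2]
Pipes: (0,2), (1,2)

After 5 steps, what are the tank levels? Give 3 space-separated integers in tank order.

Answer: 2 2 0

Derivation:
Step 1: flows [2->0,1=2] -> levels [1 2 1]
Step 2: flows [0=2,1->2] -> levels [1 1 2]
Step 3: flows [2->0,2->1] -> levels [2 2 0]
Step 4: flows [0->2,1->2] -> levels [1 1 2]
  -> period-2 cycle: step 4 state = step 2 state
  -> state at step 5: (5-2) mod 2 = 1, same as step 3 -> [2 2 0]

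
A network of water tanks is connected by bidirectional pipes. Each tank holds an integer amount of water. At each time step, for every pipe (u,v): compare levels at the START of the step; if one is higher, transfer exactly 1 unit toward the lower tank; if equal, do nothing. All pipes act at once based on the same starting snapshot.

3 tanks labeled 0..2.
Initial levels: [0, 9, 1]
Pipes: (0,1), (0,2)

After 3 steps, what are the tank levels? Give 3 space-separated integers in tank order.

Step 1: flows [1->0,2->0] -> levels [2 8 0]
Step 2: flows [1->0,0->2] -> levels [2 7 1]
Step 3: flows [1->0,0->2] -> levels [2 6 2]

Answer: 2 6 2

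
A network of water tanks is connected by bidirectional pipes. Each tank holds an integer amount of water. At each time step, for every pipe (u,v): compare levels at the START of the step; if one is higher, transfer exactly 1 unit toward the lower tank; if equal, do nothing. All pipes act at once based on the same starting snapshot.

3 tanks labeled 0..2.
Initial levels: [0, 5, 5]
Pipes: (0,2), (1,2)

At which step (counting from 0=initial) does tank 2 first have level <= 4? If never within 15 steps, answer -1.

Answer: 1

Derivation:
Step 1: flows [2->0,1=2] -> levels [1 5 4]
Tank 2 first reaches <=4 at step 1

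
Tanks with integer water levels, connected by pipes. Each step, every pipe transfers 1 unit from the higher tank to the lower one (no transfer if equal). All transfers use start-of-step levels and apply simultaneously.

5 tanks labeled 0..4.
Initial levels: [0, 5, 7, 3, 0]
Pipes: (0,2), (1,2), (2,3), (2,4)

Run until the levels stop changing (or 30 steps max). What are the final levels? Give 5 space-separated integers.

Answer: 2 3 6 2 2

Derivation:
Step 1: flows [2->0,2->1,2->3,2->4] -> levels [1 6 3 4 1]
Step 2: flows [2->0,1->2,3->2,2->4] -> levels [2 5 3 3 2]
Step 3: flows [2->0,1->2,2=3,2->4] -> levels [3 4 2 3 3]
Step 4: flows [0->2,1->2,3->2,4->2] -> levels [2 3 6 2 2]
Step 5: flows [2->0,2->1,2->3,2->4] -> levels [3 4 2 3 3]
  -> period-2 cycle: step 5 state = step 3 state; never stabilizes
  -> state at step 30: (30-3) mod 2 = 1, same as step 4 -> [2 3 6 2 2]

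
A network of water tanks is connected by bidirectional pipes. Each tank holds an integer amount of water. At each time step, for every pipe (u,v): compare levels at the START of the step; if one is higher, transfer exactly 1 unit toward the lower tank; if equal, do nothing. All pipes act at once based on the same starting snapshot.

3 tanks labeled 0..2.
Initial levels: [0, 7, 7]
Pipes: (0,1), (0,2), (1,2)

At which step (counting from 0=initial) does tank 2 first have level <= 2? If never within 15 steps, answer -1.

Step 1: flows [1->0,2->0,1=2] -> levels [2 6 6]
Step 2: flows [1->0,2->0,1=2] -> levels [4 5 5]
Step 3: flows [1->0,2->0,1=2] -> levels [6 4 4]
Step 4: flows [0->1,0->2,1=2] -> levels [4 5 5]
  -> period-2 cycle (repeats step 2); tank 2 never drops to <=2
Tank 2 never reaches <=2 within 15 steps

Answer: -1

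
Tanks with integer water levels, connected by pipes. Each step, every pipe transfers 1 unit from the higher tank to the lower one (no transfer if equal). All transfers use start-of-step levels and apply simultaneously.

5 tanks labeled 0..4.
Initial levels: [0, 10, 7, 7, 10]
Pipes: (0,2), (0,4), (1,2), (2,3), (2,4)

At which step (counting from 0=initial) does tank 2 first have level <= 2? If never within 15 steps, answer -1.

Answer: -1

Derivation:
Step 1: flows [2->0,4->0,1->2,2=3,4->2] -> levels [2 9 8 7 8]
Step 2: flows [2->0,4->0,1->2,2->3,2=4] -> levels [4 8 7 8 7]
Step 3: flows [2->0,4->0,1->2,3->2,2=4] -> levels [6 7 8 7 6]
Step 4: flows [2->0,0=4,2->1,2->3,2->4] -> levels [7 8 4 8 7]
Step 5: flows [0->2,0=4,1->2,3->2,4->2] -> levels [6 7 8 7 6]
  -> period-2 cycle (repeats step 3); tank 2 never drops to <=2
Tank 2 never reaches <=2 within 15 steps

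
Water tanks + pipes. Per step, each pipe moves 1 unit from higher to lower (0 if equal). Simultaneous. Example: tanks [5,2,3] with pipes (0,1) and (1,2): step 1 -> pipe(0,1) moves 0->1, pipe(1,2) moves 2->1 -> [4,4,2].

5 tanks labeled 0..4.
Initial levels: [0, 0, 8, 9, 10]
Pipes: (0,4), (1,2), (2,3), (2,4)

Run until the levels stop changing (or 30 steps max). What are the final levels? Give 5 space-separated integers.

Step 1: flows [4->0,2->1,3->2,4->2] -> levels [1 1 9 8 8]
Step 2: flows [4->0,2->1,2->3,2->4] -> levels [2 2 6 9 8]
Step 3: flows [4->0,2->1,3->2,4->2] -> levels [3 3 7 8 6]
Step 4: flows [4->0,2->1,3->2,2->4] -> levels [4 4 6 7 6]
Step 5: flows [4->0,2->1,3->2,2=4] -> levels [5 5 6 6 5]
Step 6: flows [0=4,2->1,2=3,2->4] -> levels [5 6 4 6 6]
Step 7: flows [4->0,1->2,3->2,4->2] -> levels [6 5 7 5 4]
Step 8: flows [0->4,2->1,2->3,2->4] -> levels [5 6 4 6 6]
  -> period-2 cycle: step 8 state = step 6 state; never stabilizes
  -> state at step 30: (30-6) mod 2 = 0, same as step 6 -> [5 6 4 6 6]

Answer: 5 6 4 6 6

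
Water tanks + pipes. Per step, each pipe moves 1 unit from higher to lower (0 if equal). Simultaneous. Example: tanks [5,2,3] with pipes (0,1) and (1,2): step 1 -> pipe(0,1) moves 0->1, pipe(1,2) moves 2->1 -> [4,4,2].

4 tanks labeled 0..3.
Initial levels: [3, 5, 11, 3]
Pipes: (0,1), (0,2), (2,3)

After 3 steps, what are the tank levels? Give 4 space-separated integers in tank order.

Answer: 6 5 5 6

Derivation:
Step 1: flows [1->0,2->0,2->3] -> levels [5 4 9 4]
Step 2: flows [0->1,2->0,2->3] -> levels [5 5 7 5]
Step 3: flows [0=1,2->0,2->3] -> levels [6 5 5 6]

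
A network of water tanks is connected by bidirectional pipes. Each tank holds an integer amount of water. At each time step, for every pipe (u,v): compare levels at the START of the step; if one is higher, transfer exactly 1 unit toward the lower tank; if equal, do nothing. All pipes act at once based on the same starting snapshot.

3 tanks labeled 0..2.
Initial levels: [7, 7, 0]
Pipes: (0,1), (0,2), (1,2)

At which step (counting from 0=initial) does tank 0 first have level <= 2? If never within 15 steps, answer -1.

Step 1: flows [0=1,0->2,1->2] -> levels [6 6 2]
Step 2: flows [0=1,0->2,1->2] -> levels [5 5 4]
Step 3: flows [0=1,0->2,1->2] -> levels [4 4 6]
Step 4: flows [0=1,2->0,2->1] -> levels [5 5 4]
  -> period-2 cycle (repeats step 2); tank 0 never drops to <=2
Tank 0 never reaches <=2 within 15 steps

Answer: -1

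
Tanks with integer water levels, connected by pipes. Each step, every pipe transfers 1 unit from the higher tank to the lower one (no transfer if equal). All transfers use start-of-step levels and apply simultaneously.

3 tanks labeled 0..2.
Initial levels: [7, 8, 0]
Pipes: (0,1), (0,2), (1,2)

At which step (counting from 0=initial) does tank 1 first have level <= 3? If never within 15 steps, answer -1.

Answer: -1

Derivation:
Step 1: flows [1->0,0->2,1->2] -> levels [7 6 2]
Step 2: flows [0->1,0->2,1->2] -> levels [5 6 4]
Step 3: flows [1->0,0->2,1->2] -> levels [5 4 6]
Step 4: flows [0->1,2->0,2->1] -> levels [5 6 4]
  -> period-2 cycle (repeats step 2); tank 1 never drops to <=3
Tank 1 never reaches <=3 within 15 steps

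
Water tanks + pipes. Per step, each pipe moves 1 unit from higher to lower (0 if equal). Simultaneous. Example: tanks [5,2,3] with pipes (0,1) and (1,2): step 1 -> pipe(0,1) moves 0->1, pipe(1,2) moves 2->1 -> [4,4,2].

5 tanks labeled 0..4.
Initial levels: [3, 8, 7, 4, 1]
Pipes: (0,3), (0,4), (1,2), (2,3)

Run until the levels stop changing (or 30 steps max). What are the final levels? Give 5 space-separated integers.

Step 1: flows [3->0,0->4,1->2,2->3] -> levels [3 7 7 4 2]
Step 2: flows [3->0,0->4,1=2,2->3] -> levels [3 7 6 4 3]
Step 3: flows [3->0,0=4,1->2,2->3] -> levels [4 6 6 4 3]
Step 4: flows [0=3,0->4,1=2,2->3] -> levels [3 6 5 5 4]
Step 5: flows [3->0,4->0,1->2,2=3] -> levels [5 5 6 4 3]
Step 6: flows [0->3,0->4,2->1,2->3] -> levels [3 6 4 6 4]
Step 7: flows [3->0,4->0,1->2,3->2] -> levels [5 5 6 4 3]
  -> period-2 cycle: step 7 state = step 5 state; never stabilizes
  -> state at step 30: (30-5) mod 2 = 1, same as step 6 -> [3 6 4 6 4]

Answer: 3 6 4 6 4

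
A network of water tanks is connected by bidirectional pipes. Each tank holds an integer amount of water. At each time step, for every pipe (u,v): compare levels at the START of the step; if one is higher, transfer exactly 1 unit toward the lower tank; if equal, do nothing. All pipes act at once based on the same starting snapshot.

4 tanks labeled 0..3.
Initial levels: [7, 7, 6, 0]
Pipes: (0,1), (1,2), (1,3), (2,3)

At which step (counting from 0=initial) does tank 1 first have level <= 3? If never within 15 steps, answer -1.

Step 1: flows [0=1,1->2,1->3,2->3] -> levels [7 5 6 2]
Step 2: flows [0->1,2->1,1->3,2->3] -> levels [6 6 4 4]
Step 3: flows [0=1,1->2,1->3,2=3] -> levels [6 4 5 5]
Step 4: flows [0->1,2->1,3->1,2=3] -> levels [5 7 4 4]
Step 5: flows [1->0,1->2,1->3,2=3] -> levels [6 4 5 5]
  -> period-2 cycle (repeats step 3); tank 1 never drops to <=3
Tank 1 never reaches <=3 within 15 steps

Answer: -1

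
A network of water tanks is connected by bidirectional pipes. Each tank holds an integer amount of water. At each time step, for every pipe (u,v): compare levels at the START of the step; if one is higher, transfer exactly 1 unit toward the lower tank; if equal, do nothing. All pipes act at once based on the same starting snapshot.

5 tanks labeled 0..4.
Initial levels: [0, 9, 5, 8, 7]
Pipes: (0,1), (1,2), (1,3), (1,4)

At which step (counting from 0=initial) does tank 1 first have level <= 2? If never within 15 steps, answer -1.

Answer: -1

Derivation:
Step 1: flows [1->0,1->2,1->3,1->4] -> levels [1 5 6 9 8]
Step 2: flows [1->0,2->1,3->1,4->1] -> levels [2 7 5 8 7]
Step 3: flows [1->0,1->2,3->1,1=4] -> levels [3 6 6 7 7]
Step 4: flows [1->0,1=2,3->1,4->1] -> levels [4 7 6 6 6]
Step 5: flows [1->0,1->2,1->3,1->4] -> levels [5 3 7 7 7]
Step 6: flows [0->1,2->1,3->1,4->1] -> levels [4 7 6 6 6]
  -> period-2 cycle (repeats step 4); tank 1 never drops to <=2
Tank 1 never reaches <=2 within 15 steps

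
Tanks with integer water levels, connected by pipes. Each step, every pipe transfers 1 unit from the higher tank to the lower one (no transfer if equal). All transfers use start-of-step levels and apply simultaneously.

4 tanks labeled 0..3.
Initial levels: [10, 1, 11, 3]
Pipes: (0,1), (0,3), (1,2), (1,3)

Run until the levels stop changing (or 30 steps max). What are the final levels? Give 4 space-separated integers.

Answer: 7 4 7 7

Derivation:
Step 1: flows [0->1,0->3,2->1,3->1] -> levels [8 4 10 3]
Step 2: flows [0->1,0->3,2->1,1->3] -> levels [6 5 9 5]
Step 3: flows [0->1,0->3,2->1,1=3] -> levels [4 7 8 6]
Step 4: flows [1->0,3->0,2->1,1->3] -> levels [6 6 7 6]
Step 5: flows [0=1,0=3,2->1,1=3] -> levels [6 7 6 6]
Step 6: flows [1->0,0=3,1->2,1->3] -> levels [7 4 7 7]
Step 7: flows [0->1,0=3,2->1,3->1] -> levels [6 7 6 6]
  -> period-2 cycle: step 7 state = step 5 state; never stabilizes
  -> state at step 30: (30-5) mod 2 = 1, same as step 6 -> [7 4 7 7]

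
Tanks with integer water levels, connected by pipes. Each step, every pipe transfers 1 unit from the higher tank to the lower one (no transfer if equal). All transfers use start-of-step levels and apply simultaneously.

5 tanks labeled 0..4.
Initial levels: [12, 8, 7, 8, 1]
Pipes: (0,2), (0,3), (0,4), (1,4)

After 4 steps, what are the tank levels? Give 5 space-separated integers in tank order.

Answer: 7 6 8 8 7

Derivation:
Step 1: flows [0->2,0->3,0->4,1->4] -> levels [9 7 8 9 3]
Step 2: flows [0->2,0=3,0->4,1->4] -> levels [7 6 9 9 5]
Step 3: flows [2->0,3->0,0->4,1->4] -> levels [8 5 8 8 7]
Step 4: flows [0=2,0=3,0->4,4->1] -> levels [7 6 8 8 7]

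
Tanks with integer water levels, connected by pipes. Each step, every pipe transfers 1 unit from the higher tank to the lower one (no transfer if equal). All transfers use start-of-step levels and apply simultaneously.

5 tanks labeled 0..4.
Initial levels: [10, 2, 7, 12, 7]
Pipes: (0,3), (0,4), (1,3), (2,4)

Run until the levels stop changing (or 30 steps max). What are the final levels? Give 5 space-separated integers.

Answer: 8 8 9 6 7

Derivation:
Step 1: flows [3->0,0->4,3->1,2=4] -> levels [10 3 7 10 8]
Step 2: flows [0=3,0->4,3->1,4->2] -> levels [9 4 8 9 8]
Step 3: flows [0=3,0->4,3->1,2=4] -> levels [8 5 8 8 9]
Step 4: flows [0=3,4->0,3->1,4->2] -> levels [9 6 9 7 7]
Step 5: flows [0->3,0->4,3->1,2->4] -> levels [7 7 8 7 9]
Step 6: flows [0=3,4->0,1=3,4->2] -> levels [8 7 9 7 7]
Step 7: flows [0->3,0->4,1=3,2->4] -> levels [6 7 8 8 9]
Step 8: flows [3->0,4->0,3->1,4->2] -> levels [8 8 9 6 7]
Step 9: flows [0->3,0->4,1->3,2->4] -> levels [6 7 8 8 9]
  -> period-2 cycle: step 9 state = step 7 state; never stabilizes
  -> state at step 30: (30-7) mod 2 = 1, same as step 8 -> [8 8 9 6 7]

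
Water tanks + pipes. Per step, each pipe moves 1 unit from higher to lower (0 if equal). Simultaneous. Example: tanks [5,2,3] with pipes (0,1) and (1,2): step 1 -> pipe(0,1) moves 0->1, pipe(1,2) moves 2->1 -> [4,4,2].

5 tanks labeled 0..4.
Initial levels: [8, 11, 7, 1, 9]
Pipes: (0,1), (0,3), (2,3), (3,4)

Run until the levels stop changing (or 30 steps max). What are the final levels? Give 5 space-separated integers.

Step 1: flows [1->0,0->3,2->3,4->3] -> levels [8 10 6 4 8]
Step 2: flows [1->0,0->3,2->3,4->3] -> levels [8 9 5 7 7]
Step 3: flows [1->0,0->3,3->2,3=4] -> levels [8 8 6 7 7]
Step 4: flows [0=1,0->3,3->2,3=4] -> levels [7 8 7 7 7]
Step 5: flows [1->0,0=3,2=3,3=4] -> levels [8 7 7 7 7]
Step 6: flows [0->1,0->3,2=3,3=4] -> levels [6 8 7 8 7]
Step 7: flows [1->0,3->0,3->2,3->4] -> levels [8 7 8 5 8]
Step 8: flows [0->1,0->3,2->3,4->3] -> levels [6 8 7 8 7]
  -> period-2 cycle: step 8 state = step 6 state; never stabilizes
  -> state at step 30: (30-6) mod 2 = 0, same as step 6 -> [6 8 7 8 7]

Answer: 6 8 7 8 7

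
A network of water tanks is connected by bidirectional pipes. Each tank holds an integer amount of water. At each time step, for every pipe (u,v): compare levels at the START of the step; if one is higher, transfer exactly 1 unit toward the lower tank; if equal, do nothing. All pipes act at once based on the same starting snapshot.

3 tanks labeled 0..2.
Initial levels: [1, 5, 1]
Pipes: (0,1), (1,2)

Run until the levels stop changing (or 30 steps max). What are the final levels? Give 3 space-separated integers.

Step 1: flows [1->0,1->2] -> levels [2 3 2]
Step 2: flows [1->0,1->2] -> levels [3 1 3]
Step 3: flows [0->1,2->1] -> levels [2 3 2]
  -> period-2 cycle: step 3 state = step 1 state; never stabilizes
  -> state at step 30: (30-1) mod 2 = 1, same as step 2 -> [3 1 3]

Answer: 3 1 3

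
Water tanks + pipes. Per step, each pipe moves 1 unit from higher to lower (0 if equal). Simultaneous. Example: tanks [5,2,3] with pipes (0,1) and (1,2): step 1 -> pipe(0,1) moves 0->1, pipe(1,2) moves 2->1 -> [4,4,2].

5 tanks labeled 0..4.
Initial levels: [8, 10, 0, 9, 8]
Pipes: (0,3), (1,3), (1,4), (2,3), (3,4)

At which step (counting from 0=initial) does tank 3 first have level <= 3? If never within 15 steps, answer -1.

Step 1: flows [3->0,1->3,1->4,3->2,3->4] -> levels [9 8 1 7 10]
Step 2: flows [0->3,1->3,4->1,3->2,4->3] -> levels [8 8 2 9 8]
Step 3: flows [3->0,3->1,1=4,3->2,3->4] -> levels [9 9 3 5 9]
Step 4: flows [0->3,1->3,1=4,3->2,4->3] -> levels [8 8 4 7 8]
Step 5: flows [0->3,1->3,1=4,3->2,4->3] -> levels [7 7 5 9 7]
Step 6: flows [3->0,3->1,1=4,3->2,3->4] -> levels [8 8 6 5 8]
Step 7: flows [0->3,1->3,1=4,2->3,4->3] -> levels [7 7 5 9 7]
  -> period-2 cycle (repeats step 5); tank 3 never drops to <=3
Tank 3 never reaches <=3 within 15 steps

Answer: -1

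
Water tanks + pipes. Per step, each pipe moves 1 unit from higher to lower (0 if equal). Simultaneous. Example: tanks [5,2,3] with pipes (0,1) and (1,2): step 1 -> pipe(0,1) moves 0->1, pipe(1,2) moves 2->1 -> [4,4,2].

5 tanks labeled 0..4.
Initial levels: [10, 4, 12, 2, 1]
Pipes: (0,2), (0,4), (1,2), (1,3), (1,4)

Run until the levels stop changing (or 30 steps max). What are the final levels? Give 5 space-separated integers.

Step 1: flows [2->0,0->4,2->1,1->3,1->4] -> levels [10 3 10 3 3]
Step 2: flows [0=2,0->4,2->1,1=3,1=4] -> levels [9 4 9 3 4]
Step 3: flows [0=2,0->4,2->1,1->3,1=4] -> levels [8 4 8 4 5]
Step 4: flows [0=2,0->4,2->1,1=3,4->1] -> levels [7 6 7 4 5]
Step 5: flows [0=2,0->4,2->1,1->3,1->4] -> levels [6 5 6 5 7]
Step 6: flows [0=2,4->0,2->1,1=3,4->1] -> levels [7 7 5 5 5]
Step 7: flows [0->2,0->4,1->2,1->3,1->4] -> levels [5 4 7 6 7]
Step 8: flows [2->0,4->0,2->1,3->1,4->1] -> levels [7 7 5 5 5]
  -> period-2 cycle: step 8 state = step 6 state; never stabilizes
  -> state at step 30: (30-6) mod 2 = 0, same as step 6 -> [7 7 5 5 5]

Answer: 7 7 5 5 5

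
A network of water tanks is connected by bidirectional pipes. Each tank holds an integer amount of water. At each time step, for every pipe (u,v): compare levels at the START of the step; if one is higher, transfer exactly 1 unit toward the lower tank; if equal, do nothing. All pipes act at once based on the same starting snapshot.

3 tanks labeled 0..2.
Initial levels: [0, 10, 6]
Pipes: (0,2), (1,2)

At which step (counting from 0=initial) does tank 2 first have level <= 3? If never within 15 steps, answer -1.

Answer: -1

Derivation:
Step 1: flows [2->0,1->2] -> levels [1 9 6]
Step 2: flows [2->0,1->2] -> levels [2 8 6]
Step 3: flows [2->0,1->2] -> levels [3 7 6]
Step 4: flows [2->0,1->2] -> levels [4 6 6]
Step 5: flows [2->0,1=2] -> levels [5 6 5]
Step 6: flows [0=2,1->2] -> levels [5 5 6]
Step 7: flows [2->0,2->1] -> levels [6 6 4]
Step 8: flows [0->2,1->2] -> levels [5 5 6]
  -> period-2 cycle (repeats step 6); tank 2 never drops to <=3
Tank 2 never reaches <=3 within 15 steps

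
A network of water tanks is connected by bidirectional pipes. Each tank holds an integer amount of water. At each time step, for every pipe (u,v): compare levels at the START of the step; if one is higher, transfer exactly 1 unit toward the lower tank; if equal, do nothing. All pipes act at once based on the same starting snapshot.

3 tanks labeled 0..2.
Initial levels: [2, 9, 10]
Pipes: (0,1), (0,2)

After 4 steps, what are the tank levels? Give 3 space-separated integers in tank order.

Step 1: flows [1->0,2->0] -> levels [4 8 9]
Step 2: flows [1->0,2->0] -> levels [6 7 8]
Step 3: flows [1->0,2->0] -> levels [8 6 7]
Step 4: flows [0->1,0->2] -> levels [6 7 8]

Answer: 6 7 8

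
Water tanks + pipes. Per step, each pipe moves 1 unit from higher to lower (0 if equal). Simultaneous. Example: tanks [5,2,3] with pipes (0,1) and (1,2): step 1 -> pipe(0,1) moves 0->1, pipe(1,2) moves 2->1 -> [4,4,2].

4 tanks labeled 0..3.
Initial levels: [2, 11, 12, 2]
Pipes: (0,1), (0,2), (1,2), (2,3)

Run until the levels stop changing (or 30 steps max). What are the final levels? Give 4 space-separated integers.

Answer: 6 7 8 6

Derivation:
Step 1: flows [1->0,2->0,2->1,2->3] -> levels [4 11 9 3]
Step 2: flows [1->0,2->0,1->2,2->3] -> levels [6 9 8 4]
Step 3: flows [1->0,2->0,1->2,2->3] -> levels [8 7 7 5]
Step 4: flows [0->1,0->2,1=2,2->3] -> levels [6 8 7 6]
Step 5: flows [1->0,2->0,1->2,2->3] -> levels [8 6 6 7]
Step 6: flows [0->1,0->2,1=2,3->2] -> levels [6 7 8 6]
Step 7: flows [1->0,2->0,2->1,2->3] -> levels [8 7 5 7]
Step 8: flows [0->1,0->2,1->2,3->2] -> levels [6 7 8 6]
  -> period-2 cycle: step 8 state = step 6 state; never stabilizes
  -> state at step 30: (30-6) mod 2 = 0, same as step 6 -> [6 7 8 6]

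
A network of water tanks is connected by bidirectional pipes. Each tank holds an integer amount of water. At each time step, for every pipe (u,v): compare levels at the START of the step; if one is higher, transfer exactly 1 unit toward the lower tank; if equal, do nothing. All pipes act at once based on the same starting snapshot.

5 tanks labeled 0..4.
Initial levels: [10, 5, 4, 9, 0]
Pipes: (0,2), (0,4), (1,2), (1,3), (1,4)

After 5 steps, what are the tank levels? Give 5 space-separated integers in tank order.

Step 1: flows [0->2,0->4,1->2,3->1,1->4] -> levels [8 4 6 8 2]
Step 2: flows [0->2,0->4,2->1,3->1,1->4] -> levels [6 5 6 7 4]
Step 3: flows [0=2,0->4,2->1,3->1,1->4] -> levels [5 6 5 6 6]
Step 4: flows [0=2,4->0,1->2,1=3,1=4] -> levels [6 5 6 6 5]
Step 5: flows [0=2,0->4,2->1,3->1,1=4] -> levels [5 7 5 5 6]

Answer: 5 7 5 5 6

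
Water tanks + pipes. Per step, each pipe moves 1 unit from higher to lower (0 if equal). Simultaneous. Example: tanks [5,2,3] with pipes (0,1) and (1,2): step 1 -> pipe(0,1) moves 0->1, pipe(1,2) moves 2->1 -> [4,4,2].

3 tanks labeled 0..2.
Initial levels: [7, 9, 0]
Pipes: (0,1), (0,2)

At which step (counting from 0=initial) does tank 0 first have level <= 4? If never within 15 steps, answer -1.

Answer: 7

Derivation:
Step 1: flows [1->0,0->2] -> levels [7 8 1]
Step 2: flows [1->0,0->2] -> levels [7 7 2]
Step 3: flows [0=1,0->2] -> levels [6 7 3]
Step 4: flows [1->0,0->2] -> levels [6 6 4]
Step 5: flows [0=1,0->2] -> levels [5 6 5]
Step 6: flows [1->0,0=2] -> levels [6 5 5]
Step 7: flows [0->1,0->2] -> levels [4 6 6]
Tank 0 first reaches <=4 at step 7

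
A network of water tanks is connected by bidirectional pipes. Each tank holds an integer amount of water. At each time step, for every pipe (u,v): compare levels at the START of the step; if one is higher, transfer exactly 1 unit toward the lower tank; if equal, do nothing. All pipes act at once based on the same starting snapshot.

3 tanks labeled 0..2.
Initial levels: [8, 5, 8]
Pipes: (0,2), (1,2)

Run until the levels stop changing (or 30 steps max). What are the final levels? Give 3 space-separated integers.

Step 1: flows [0=2,2->1] -> levels [8 6 7]
Step 2: flows [0->2,2->1] -> levels [7 7 7]
Step 3: flows [0=2,1=2] -> levels [7 7 7]
  -> stable (no change)

Answer: 7 7 7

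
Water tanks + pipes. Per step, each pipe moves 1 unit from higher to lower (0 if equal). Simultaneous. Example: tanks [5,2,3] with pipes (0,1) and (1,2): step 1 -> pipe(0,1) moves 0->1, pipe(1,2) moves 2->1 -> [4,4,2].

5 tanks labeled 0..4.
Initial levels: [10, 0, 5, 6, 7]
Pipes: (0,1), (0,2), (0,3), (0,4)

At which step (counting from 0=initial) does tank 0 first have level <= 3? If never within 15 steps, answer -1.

Step 1: flows [0->1,0->2,0->3,0->4] -> levels [6 1 6 7 8]
Step 2: flows [0->1,0=2,3->0,4->0] -> levels [7 2 6 6 7]
Step 3: flows [0->1,0->2,0->3,0=4] -> levels [4 3 7 7 7]
Step 4: flows [0->1,2->0,3->0,4->0] -> levels [6 4 6 6 6]
Step 5: flows [0->1,0=2,0=3,0=4] -> levels [5 5 6 6 6]
Step 6: flows [0=1,2->0,3->0,4->0] -> levels [8 5 5 5 5]
Step 7: flows [0->1,0->2,0->3,0->4] -> levels [4 6 6 6 6]
Step 8: flows [1->0,2->0,3->0,4->0] -> levels [8 5 5 5 5]
  -> period-2 cycle (repeats step 6); tank 0 never drops to <=3
Tank 0 never reaches <=3 within 15 steps

Answer: -1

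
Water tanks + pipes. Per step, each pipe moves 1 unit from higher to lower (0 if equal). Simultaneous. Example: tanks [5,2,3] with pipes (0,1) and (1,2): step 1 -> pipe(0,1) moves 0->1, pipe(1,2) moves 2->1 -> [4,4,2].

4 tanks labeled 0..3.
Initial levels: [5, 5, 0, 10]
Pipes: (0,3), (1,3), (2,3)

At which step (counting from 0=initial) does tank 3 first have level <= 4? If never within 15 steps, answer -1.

Answer: 2

Derivation:
Step 1: flows [3->0,3->1,3->2] -> levels [6 6 1 7]
Step 2: flows [3->0,3->1,3->2] -> levels [7 7 2 4]
Tank 3 first reaches <=4 at step 2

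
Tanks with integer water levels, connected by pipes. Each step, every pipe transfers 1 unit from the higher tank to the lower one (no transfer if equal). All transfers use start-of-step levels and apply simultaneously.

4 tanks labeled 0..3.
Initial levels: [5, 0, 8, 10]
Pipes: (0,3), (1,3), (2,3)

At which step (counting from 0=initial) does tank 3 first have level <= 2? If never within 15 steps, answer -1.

Answer: -1

Derivation:
Step 1: flows [3->0,3->1,3->2] -> levels [6 1 9 7]
Step 2: flows [3->0,3->1,2->3] -> levels [7 2 8 6]
Step 3: flows [0->3,3->1,2->3] -> levels [6 3 7 7]
Step 4: flows [3->0,3->1,2=3] -> levels [7 4 7 5]
Step 5: flows [0->3,3->1,2->3] -> levels [6 5 6 6]
Step 6: flows [0=3,3->1,2=3] -> levels [6 6 6 5]
Step 7: flows [0->3,1->3,2->3] -> levels [5 5 5 8]
Step 8: flows [3->0,3->1,3->2] -> levels [6 6 6 5]
  -> period-2 cycle (repeats step 6); tank 3 never drops to <=2
Tank 3 never reaches <=2 within 15 steps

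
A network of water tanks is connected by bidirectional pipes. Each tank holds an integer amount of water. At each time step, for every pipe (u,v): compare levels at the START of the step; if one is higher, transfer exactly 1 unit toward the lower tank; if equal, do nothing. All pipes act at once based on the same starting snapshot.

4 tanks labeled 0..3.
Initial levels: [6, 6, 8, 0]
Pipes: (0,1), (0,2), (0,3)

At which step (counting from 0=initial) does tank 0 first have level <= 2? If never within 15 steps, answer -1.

Step 1: flows [0=1,2->0,0->3] -> levels [6 6 7 1]
Step 2: flows [0=1,2->0,0->3] -> levels [6 6 6 2]
Step 3: flows [0=1,0=2,0->3] -> levels [5 6 6 3]
Step 4: flows [1->0,2->0,0->3] -> levels [6 5 5 4]
Step 5: flows [0->1,0->2,0->3] -> levels [3 6 6 5]
Step 6: flows [1->0,2->0,3->0] -> levels [6 5 5 4]
  -> period-2 cycle (repeats step 4); tank 0 never drops to <=2
Tank 0 never reaches <=2 within 15 steps

Answer: -1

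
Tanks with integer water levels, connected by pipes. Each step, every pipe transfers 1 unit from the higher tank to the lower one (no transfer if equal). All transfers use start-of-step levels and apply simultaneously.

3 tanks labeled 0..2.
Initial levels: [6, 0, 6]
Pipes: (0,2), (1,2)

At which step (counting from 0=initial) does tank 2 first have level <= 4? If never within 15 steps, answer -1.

Step 1: flows [0=2,2->1] -> levels [6 1 5]
Step 2: flows [0->2,2->1] -> levels [5 2 5]
Step 3: flows [0=2,2->1] -> levels [5 3 4]
Tank 2 first reaches <=4 at step 3

Answer: 3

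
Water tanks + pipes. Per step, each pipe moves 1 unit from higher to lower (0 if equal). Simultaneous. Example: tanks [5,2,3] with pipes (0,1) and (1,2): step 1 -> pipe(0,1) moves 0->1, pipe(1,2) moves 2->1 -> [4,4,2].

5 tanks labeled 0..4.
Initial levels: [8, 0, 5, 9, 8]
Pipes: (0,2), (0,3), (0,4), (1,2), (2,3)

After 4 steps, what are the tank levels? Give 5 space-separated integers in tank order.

Step 1: flows [0->2,3->0,0=4,2->1,3->2] -> levels [8 1 6 7 8]
Step 2: flows [0->2,0->3,0=4,2->1,3->2] -> levels [6 2 7 7 8]
Step 3: flows [2->0,3->0,4->0,2->1,2=3] -> levels [9 3 5 6 7]
Step 4: flows [0->2,0->3,0->4,2->1,3->2] -> levels [6 4 6 6 8]

Answer: 6 4 6 6 8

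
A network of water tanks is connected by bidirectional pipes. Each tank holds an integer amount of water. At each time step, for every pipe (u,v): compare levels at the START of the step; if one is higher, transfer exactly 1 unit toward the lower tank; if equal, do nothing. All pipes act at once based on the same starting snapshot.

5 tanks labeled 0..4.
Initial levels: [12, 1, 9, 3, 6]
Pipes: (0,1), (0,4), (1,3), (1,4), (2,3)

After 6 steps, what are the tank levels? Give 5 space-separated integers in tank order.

Answer: 7 4 6 7 7

Derivation:
Step 1: flows [0->1,0->4,3->1,4->1,2->3] -> levels [10 4 8 3 6]
Step 2: flows [0->1,0->4,1->3,4->1,2->3] -> levels [8 5 7 5 6]
Step 3: flows [0->1,0->4,1=3,4->1,2->3] -> levels [6 7 6 6 6]
Step 4: flows [1->0,0=4,1->3,1->4,2=3] -> levels [7 4 6 7 7]
Step 5: flows [0->1,0=4,3->1,4->1,3->2] -> levels [6 7 7 5 6]
Step 6: flows [1->0,0=4,1->3,1->4,2->3] -> levels [7 4 6 7 7]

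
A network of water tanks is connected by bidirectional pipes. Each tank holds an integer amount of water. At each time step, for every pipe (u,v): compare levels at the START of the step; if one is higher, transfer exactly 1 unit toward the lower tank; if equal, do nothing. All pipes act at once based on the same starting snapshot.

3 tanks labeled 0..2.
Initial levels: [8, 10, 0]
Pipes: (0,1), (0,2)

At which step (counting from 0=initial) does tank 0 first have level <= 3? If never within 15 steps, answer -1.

Step 1: flows [1->0,0->2] -> levels [8 9 1]
Step 2: flows [1->0,0->2] -> levels [8 8 2]
Step 3: flows [0=1,0->2] -> levels [7 8 3]
Step 4: flows [1->0,0->2] -> levels [7 7 4]
Step 5: flows [0=1,0->2] -> levels [6 7 5]
Step 6: flows [1->0,0->2] -> levels [6 6 6]
Step 7: flows [0=1,0=2] -> levels [6 6 6]
  -> stable; tank 0 stays at 6 > 3
Tank 0 never reaches <=3 within 15 steps

Answer: -1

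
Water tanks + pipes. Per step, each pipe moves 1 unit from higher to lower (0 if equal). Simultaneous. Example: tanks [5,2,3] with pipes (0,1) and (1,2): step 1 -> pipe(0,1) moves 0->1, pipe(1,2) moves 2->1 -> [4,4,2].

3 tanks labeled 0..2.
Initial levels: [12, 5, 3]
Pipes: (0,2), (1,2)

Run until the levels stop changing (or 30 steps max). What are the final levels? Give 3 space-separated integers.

Answer: 7 7 6

Derivation:
Step 1: flows [0->2,1->2] -> levels [11 4 5]
Step 2: flows [0->2,2->1] -> levels [10 5 5]
Step 3: flows [0->2,1=2] -> levels [9 5 6]
Step 4: flows [0->2,2->1] -> levels [8 6 6]
Step 5: flows [0->2,1=2] -> levels [7 6 7]
Step 6: flows [0=2,2->1] -> levels [7 7 6]
Step 7: flows [0->2,1->2] -> levels [6 6 8]
Step 8: flows [2->0,2->1] -> levels [7 7 6]
  -> period-2 cycle: step 8 state = step 6 state; never stabilizes
  -> state at step 30: (30-6) mod 2 = 0, same as step 6 -> [7 7 6]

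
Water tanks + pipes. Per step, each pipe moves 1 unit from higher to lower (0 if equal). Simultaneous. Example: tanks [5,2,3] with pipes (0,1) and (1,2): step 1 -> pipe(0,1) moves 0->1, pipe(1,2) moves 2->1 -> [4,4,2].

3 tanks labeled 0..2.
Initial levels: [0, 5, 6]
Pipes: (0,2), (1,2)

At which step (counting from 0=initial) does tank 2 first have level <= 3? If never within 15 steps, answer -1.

Answer: 4

Derivation:
Step 1: flows [2->0,2->1] -> levels [1 6 4]
Step 2: flows [2->0,1->2] -> levels [2 5 4]
Step 3: flows [2->0,1->2] -> levels [3 4 4]
Step 4: flows [2->0,1=2] -> levels [4 4 3]
Tank 2 first reaches <=3 at step 4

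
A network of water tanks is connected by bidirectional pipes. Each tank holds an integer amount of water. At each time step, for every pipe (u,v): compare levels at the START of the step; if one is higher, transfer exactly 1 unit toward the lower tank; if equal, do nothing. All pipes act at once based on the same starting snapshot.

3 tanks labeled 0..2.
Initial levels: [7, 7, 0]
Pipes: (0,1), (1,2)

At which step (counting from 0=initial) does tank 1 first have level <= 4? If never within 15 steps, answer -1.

Step 1: flows [0=1,1->2] -> levels [7 6 1]
Step 2: flows [0->1,1->2] -> levels [6 6 2]
Step 3: flows [0=1,1->2] -> levels [6 5 3]
Step 4: flows [0->1,1->2] -> levels [5 5 4]
Step 5: flows [0=1,1->2] -> levels [5 4 5]
Tank 1 first reaches <=4 at step 5

Answer: 5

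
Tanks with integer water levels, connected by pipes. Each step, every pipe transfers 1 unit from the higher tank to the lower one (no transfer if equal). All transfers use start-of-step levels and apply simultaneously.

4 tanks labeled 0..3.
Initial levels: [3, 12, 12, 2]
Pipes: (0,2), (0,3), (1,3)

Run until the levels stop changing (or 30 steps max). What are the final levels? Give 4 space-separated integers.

Answer: 8 8 7 6

Derivation:
Step 1: flows [2->0,0->3,1->3] -> levels [3 11 11 4]
Step 2: flows [2->0,3->0,1->3] -> levels [5 10 10 4]
Step 3: flows [2->0,0->3,1->3] -> levels [5 9 9 6]
Step 4: flows [2->0,3->0,1->3] -> levels [7 8 8 6]
Step 5: flows [2->0,0->3,1->3] -> levels [7 7 7 8]
Step 6: flows [0=2,3->0,3->1] -> levels [8 8 7 6]
Step 7: flows [0->2,0->3,1->3] -> levels [6 7 8 8]
Step 8: flows [2->0,3->0,3->1] -> levels [8 8 7 6]
  -> period-2 cycle: step 8 state = step 6 state; never stabilizes
  -> state at step 30: (30-6) mod 2 = 0, same as step 6 -> [8 8 7 6]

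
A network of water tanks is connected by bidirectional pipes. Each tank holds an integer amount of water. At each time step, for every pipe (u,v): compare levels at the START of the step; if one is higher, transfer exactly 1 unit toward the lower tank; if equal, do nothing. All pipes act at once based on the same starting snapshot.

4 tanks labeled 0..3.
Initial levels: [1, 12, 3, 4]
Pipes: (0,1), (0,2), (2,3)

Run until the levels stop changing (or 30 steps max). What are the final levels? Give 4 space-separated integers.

Answer: 6 5 4 5

Derivation:
Step 1: flows [1->0,2->0,3->2] -> levels [3 11 3 3]
Step 2: flows [1->0,0=2,2=3] -> levels [4 10 3 3]
Step 3: flows [1->0,0->2,2=3] -> levels [4 9 4 3]
Step 4: flows [1->0,0=2,2->3] -> levels [5 8 3 4]
Step 5: flows [1->0,0->2,3->2] -> levels [5 7 5 3]
Step 6: flows [1->0,0=2,2->3] -> levels [6 6 4 4]
Step 7: flows [0=1,0->2,2=3] -> levels [5 6 5 4]
Step 8: flows [1->0,0=2,2->3] -> levels [6 5 4 5]
Step 9: flows [0->1,0->2,3->2] -> levels [4 6 6 4]
Step 10: flows [1->0,2->0,2->3] -> levels [6 5 4 5]
  -> period-2 cycle: step 10 state = step 8 state; never stabilizes
  -> state at step 30: (30-8) mod 2 = 0, same as step 8 -> [6 5 4 5]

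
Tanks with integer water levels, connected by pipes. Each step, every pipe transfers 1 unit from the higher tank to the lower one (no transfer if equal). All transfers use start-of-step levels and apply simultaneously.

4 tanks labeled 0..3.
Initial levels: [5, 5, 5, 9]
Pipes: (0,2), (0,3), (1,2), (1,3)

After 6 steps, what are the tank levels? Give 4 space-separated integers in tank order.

Answer: 6 6 7 5

Derivation:
Step 1: flows [0=2,3->0,1=2,3->1] -> levels [6 6 5 7]
Step 2: flows [0->2,3->0,1->2,3->1] -> levels [6 6 7 5]
Step 3: flows [2->0,0->3,2->1,1->3] -> levels [6 6 5 7]
  -> period-2 cycle: step 3 state = step 1 state
  -> state at step 6: (6-1) mod 2 = 1, same as step 2 -> [6 6 7 5]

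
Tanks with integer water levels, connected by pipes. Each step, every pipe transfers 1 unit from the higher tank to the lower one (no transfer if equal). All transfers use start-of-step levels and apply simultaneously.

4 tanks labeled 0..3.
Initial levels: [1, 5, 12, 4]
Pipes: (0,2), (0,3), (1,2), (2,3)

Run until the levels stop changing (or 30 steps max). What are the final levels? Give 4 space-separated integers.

Step 1: flows [2->0,3->0,2->1,2->3] -> levels [3 6 9 4]
Step 2: flows [2->0,3->0,2->1,2->3] -> levels [5 7 6 4]
Step 3: flows [2->0,0->3,1->2,2->3] -> levels [5 6 5 6]
Step 4: flows [0=2,3->0,1->2,3->2] -> levels [6 5 7 4]
Step 5: flows [2->0,0->3,2->1,2->3] -> levels [6 6 4 6]
Step 6: flows [0->2,0=3,1->2,3->2] -> levels [5 5 7 5]
Step 7: flows [2->0,0=3,2->1,2->3] -> levels [6 6 4 6]
  -> period-2 cycle: step 7 state = step 5 state; never stabilizes
  -> state at step 30: (30-5) mod 2 = 1, same as step 6 -> [5 5 7 5]

Answer: 5 5 7 5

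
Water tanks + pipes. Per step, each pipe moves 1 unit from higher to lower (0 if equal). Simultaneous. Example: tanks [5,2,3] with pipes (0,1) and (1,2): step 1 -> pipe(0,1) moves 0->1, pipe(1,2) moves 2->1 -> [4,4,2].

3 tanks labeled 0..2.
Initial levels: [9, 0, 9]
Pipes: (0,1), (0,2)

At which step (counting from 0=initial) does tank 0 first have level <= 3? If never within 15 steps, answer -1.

Answer: -1

Derivation:
Step 1: flows [0->1,0=2] -> levels [8 1 9]
Step 2: flows [0->1,2->0] -> levels [8 2 8]
Step 3: flows [0->1,0=2] -> levels [7 3 8]
Step 4: flows [0->1,2->0] -> levels [7 4 7]
Step 5: flows [0->1,0=2] -> levels [6 5 7]
Step 6: flows [0->1,2->0] -> levels [6 6 6]
Step 7: flows [0=1,0=2] -> levels [6 6 6]
  -> stable; tank 0 stays at 6 > 3
Tank 0 never reaches <=3 within 15 steps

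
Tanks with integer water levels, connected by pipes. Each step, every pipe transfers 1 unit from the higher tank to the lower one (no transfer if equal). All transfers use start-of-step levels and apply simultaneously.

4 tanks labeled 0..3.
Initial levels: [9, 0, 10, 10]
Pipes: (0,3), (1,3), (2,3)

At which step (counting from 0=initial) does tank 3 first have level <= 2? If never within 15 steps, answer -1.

Answer: -1

Derivation:
Step 1: flows [3->0,3->1,2=3] -> levels [10 1 10 8]
Step 2: flows [0->3,3->1,2->3] -> levels [9 2 9 9]
Step 3: flows [0=3,3->1,2=3] -> levels [9 3 9 8]
Step 4: flows [0->3,3->1,2->3] -> levels [8 4 8 9]
Step 5: flows [3->0,3->1,3->2] -> levels [9 5 9 6]
Step 6: flows [0->3,3->1,2->3] -> levels [8 6 8 7]
Step 7: flows [0->3,3->1,2->3] -> levels [7 7 7 8]
Step 8: flows [3->0,3->1,3->2] -> levels [8 8 8 5]
Step 9: flows [0->3,1->3,2->3] -> levels [7 7 7 8]
  -> period-2 cycle (repeats step 7); tank 3 never drops to <=2
Tank 3 never reaches <=2 within 15 steps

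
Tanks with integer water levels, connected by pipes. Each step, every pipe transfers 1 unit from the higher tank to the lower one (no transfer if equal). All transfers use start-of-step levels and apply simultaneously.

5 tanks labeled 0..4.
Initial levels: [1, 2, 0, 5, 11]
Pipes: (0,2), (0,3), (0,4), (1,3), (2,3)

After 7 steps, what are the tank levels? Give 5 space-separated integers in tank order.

Step 1: flows [0->2,3->0,4->0,3->1,3->2] -> levels [2 3 2 2 10]
Step 2: flows [0=2,0=3,4->0,1->3,2=3] -> levels [3 2 2 3 9]
Step 3: flows [0->2,0=3,4->0,3->1,3->2] -> levels [3 3 4 1 8]
Step 4: flows [2->0,0->3,4->0,1->3,2->3] -> levels [4 2 2 4 7]
Step 5: flows [0->2,0=3,4->0,3->1,3->2] -> levels [4 3 4 2 6]
Step 6: flows [0=2,0->3,4->0,1->3,2->3] -> levels [4 2 3 5 5]
Step 7: flows [0->2,3->0,4->0,3->1,3->2] -> levels [5 3 5 2 4]

Answer: 5 3 5 2 4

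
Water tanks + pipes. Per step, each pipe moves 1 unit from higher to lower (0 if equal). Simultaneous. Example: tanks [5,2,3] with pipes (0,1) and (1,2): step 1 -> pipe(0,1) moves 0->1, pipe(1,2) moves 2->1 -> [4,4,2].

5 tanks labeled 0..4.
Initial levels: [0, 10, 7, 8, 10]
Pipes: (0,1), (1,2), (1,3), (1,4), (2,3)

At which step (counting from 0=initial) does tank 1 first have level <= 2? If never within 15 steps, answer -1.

Answer: -1

Derivation:
Step 1: flows [1->0,1->2,1->3,1=4,3->2] -> levels [1 7 9 8 10]
Step 2: flows [1->0,2->1,3->1,4->1,2->3] -> levels [2 9 7 8 9]
Step 3: flows [1->0,1->2,1->3,1=4,3->2] -> levels [3 6 9 8 9]
Step 4: flows [1->0,2->1,3->1,4->1,2->3] -> levels [4 8 7 8 8]
Step 5: flows [1->0,1->2,1=3,1=4,3->2] -> levels [5 6 9 7 8]
Step 6: flows [1->0,2->1,3->1,4->1,2->3] -> levels [6 8 7 7 7]
Step 7: flows [1->0,1->2,1->3,1->4,2=3] -> levels [7 4 8 8 8]
Step 8: flows [0->1,2->1,3->1,4->1,2=3] -> levels [6 8 7 7 7]
  -> period-2 cycle (repeats step 6); tank 1 never drops to <=2
Tank 1 never reaches <=2 within 15 steps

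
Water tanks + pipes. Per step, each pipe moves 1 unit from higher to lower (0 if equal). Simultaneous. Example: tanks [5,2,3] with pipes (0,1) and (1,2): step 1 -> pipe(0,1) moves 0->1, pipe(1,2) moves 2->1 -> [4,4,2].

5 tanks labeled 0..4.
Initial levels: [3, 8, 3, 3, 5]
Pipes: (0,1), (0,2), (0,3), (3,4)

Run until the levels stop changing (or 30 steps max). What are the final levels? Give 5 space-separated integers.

Answer: 3 5 5 5 4

Derivation:
Step 1: flows [1->0,0=2,0=3,4->3] -> levels [4 7 3 4 4]
Step 2: flows [1->0,0->2,0=3,3=4] -> levels [4 6 4 4 4]
Step 3: flows [1->0,0=2,0=3,3=4] -> levels [5 5 4 4 4]
Step 4: flows [0=1,0->2,0->3,3=4] -> levels [3 5 5 5 4]
Step 5: flows [1->0,2->0,3->0,3->4] -> levels [6 4 4 3 5]
Step 6: flows [0->1,0->2,0->3,4->3] -> levels [3 5 5 5 4]
  -> period-2 cycle: step 6 state = step 4 state; never stabilizes
  -> state at step 30: (30-4) mod 2 = 0, same as step 4 -> [3 5 5 5 4]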